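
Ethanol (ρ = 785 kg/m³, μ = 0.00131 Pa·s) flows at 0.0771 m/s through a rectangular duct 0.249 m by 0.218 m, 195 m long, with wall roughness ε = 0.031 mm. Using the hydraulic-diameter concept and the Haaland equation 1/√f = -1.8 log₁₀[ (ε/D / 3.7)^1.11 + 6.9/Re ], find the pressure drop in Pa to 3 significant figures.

Hydraulic diameter D_h = 4A/P = 4·(0.249·0.218)/(2·(0.249+0.218)) = 0.2171/0.934 = 0.2325 m.
Re = ρVD_h/μ = 785·0.0771·0.2325/0.00131 = 1.074e+04.
ε/D_h = 3.1e-05/0.2325 = 0.000133; Haaland gives 1/√f = -1.8 log₁₀[1.17e-05+0.000642] = 5.732, so f = 0.03044.
ΔP = f(L/D_h)(ρV²/2) = 0.03044·195/0.2325·2.333 = 59.57 Pa.

ΔP ≈ 59.6 Pa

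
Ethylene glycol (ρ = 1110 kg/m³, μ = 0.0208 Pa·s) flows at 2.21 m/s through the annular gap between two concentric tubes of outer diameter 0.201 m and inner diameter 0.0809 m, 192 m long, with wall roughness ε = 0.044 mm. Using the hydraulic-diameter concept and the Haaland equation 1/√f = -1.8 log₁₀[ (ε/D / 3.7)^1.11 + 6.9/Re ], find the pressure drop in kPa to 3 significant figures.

ΔP ≈ 124 kPa

Hydraulic diameter D_h = 4A/P = D_o - D_i = 0.201 - 0.0809 = 0.1201 m.
Re = ρVD_h/μ = 1110·2.21·0.1201/0.0208 = 1.416e+04.
ε/D_h = 4.4e-05/0.1201 = 0.000366; Haaland gives 1/√f = -1.8 log₁₀[3.59e-05+0.000487] = 5.907, so f = 0.02866.
ΔP = f(L/D_h)(ρV²/2) = 0.02866·192/0.1201·2711 = 1.242e+05 Pa.
ΔP = 124 kPa.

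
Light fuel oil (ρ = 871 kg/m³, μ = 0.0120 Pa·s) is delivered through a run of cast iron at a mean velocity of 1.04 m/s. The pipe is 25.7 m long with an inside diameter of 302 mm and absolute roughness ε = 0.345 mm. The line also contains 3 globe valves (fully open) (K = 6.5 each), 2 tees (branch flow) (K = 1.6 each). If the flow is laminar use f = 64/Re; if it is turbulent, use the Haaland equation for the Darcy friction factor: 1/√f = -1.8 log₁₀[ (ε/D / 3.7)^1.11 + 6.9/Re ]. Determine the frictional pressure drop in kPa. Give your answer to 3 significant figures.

Reynolds number Re = ρVD/μ = 871 · 1.04 · 0.302 / 0.012 = 2.28e+04.
Re > 4000 → turbulent. Relative roughness ε/D = 0.000345/0.302 = 0.00114. Haaland: 1/√f = -1.8 log₁₀[(0.00114/3.7)^1.11 + 6.9/2.28e+04] = -1.8 log₁₀[0.000127 + 0.000303] = 6.061, so f = 0.02723.
Total minor-loss coefficient ΣK = 3·6.5 + 2·1.6 = 22.7.
ΔP = [f·L/D + ΣK]·(ρV²/2) = [0.02723·25.7/0.302 + 22.7]·(871·1.04²/2) = [2.317 + 22.7]·471 = 1.178e+04 Pa.
ΔP = 1.178e+04 Pa = 11.8 kPa.

ΔP ≈ 11.8 kPa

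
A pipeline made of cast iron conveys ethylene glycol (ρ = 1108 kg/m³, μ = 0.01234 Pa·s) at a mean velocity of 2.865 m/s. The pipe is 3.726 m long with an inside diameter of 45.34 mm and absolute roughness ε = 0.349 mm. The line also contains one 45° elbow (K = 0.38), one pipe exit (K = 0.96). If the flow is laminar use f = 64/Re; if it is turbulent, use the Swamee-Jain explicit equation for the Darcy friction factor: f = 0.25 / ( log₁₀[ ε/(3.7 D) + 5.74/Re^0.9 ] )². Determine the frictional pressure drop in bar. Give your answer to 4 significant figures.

ΔP ≈ 0.2132 bar

Reynolds number Re = ρVD/μ = 1108 · 2.865 · 0.04534 / 0.0123 = 1.166e+04.
Re > 4000 → turbulent. Relative roughness ε/D = 0.000349/0.04534 = 0.0077. Swamee-Jain: f = 0.25/(log₁₀[0.0077/3.7 + 5.74/1.166e+04^0.9])² = 0.25/(log₁₀[0.00208 + 0.00126])² = 0.25/(-2.477)² = 0.04075.
Total minor-loss coefficient ΣK = 1·0.38 + 1·0.96 = 1.34.
ΔP = [f·L/D + ΣK]·(ρV²/2) = [0.04075·3.726/0.04534 + 1.34]·(1108·2.865²/2) = [3.349 + 1.34]·4547 = 2.132e+04 Pa.
ΔP = 2.132e+04 Pa = 0.2132 bar.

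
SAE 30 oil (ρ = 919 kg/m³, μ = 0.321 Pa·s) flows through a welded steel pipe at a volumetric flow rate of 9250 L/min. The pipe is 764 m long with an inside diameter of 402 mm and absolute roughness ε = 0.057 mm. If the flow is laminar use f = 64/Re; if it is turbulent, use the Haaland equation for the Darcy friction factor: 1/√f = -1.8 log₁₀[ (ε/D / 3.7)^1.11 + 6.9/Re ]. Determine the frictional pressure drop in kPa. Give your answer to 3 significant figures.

Q = 9250 L/min = 9250/60000 = 0.1542 m³/s.
Cross-sectional area A = πD²/4 = π(0.402)²/4 = 0.1269 m²; mean velocity V = Q/A = 0.1542/0.1269 = 1.215 m/s.
Reynolds number Re = ρVD/μ = 919 · 1.215 · 0.402 / 0.321 = 1398.
Re < 2300 → laminar flow, so f = 64/Re = 64/1398 = 0.04578 (the turbulent correlation is not needed).
Darcy-Weisbach: ΔP = f(L/D)(ρV²/2) = 0.04578·(764/0.402)·(919·1.215²/2) = 0.04578·1900·677.9 = 5.899e+04 Pa.
ΔP = 5.899e+04 Pa = 59.0 kPa.

ΔP ≈ 59.0 kPa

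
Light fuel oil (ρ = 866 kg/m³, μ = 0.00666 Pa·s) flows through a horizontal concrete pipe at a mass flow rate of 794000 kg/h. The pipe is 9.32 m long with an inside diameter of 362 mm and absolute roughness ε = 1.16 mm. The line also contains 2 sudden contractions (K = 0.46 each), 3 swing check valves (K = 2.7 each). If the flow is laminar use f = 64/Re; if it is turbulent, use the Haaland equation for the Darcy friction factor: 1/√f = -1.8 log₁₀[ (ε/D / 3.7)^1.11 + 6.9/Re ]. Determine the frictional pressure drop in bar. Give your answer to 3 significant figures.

ṁ = 794000 kg/h = 794000/3600 = 220.6 kg/s.
A = πD²/4 = π(0.362)²/4 = 0.1029 m²; mean velocity V = ṁ/(ρA) = 220.6/(866 · 0.1029) = 2.475 m/s.
Reynolds number Re = ρVD/μ = 866 · 2.475 · 0.362 / 0.00666 = 1.165e+05.
Re > 4000 → turbulent. Relative roughness ε/D = 0.00116/0.362 = 0.0032. Haaland: 1/√f = -1.8 log₁₀[(0.0032/3.7)^1.11 + 6.9/1.165e+05] = -1.8 log₁₀[0.000399 + 5.92e-05] = 6.01, so f = 0.02768.
Total minor-loss coefficient ΣK = 2·0.46 + 3·2.7 = 9.02.
ΔP = [f·L/D + ΣK]·(ρV²/2) = [0.02768·9.32/0.362 + 9.02]·(866·2.475²/2) = [0.7127 + 9.02]·2651 = 2.581e+04 Pa.
ΔP = 2.581e+04 Pa = 0.258 bar.

ΔP ≈ 0.258 bar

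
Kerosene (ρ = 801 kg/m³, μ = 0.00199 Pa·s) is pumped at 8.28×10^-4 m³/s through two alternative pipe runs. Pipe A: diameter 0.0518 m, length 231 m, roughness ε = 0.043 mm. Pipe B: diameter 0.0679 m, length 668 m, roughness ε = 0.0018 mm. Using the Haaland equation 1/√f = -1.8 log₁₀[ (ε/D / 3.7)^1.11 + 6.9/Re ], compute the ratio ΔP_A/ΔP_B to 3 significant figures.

Pipe A: V = Q/A = 0.000828/0.002107 = 0.3929 m/s; Re = 8192; ε/D = 0.00083; Haaland → f = 0.0336; ΔP_A = f(L/D)(ρV²/2) = 9263 Pa.
Pipe B: V = Q/A = 0.000828/0.003621 = 0.2287 m/s; Re = 6250; ε/D = 2.65e-05; Haaland → f = 0.03532; ΔP_B = f(L/D)(ρV²/2) = 7276 Pa.
ΔP_A/ΔP_B = 9263/7276 = 1.27.

ΔP_A/ΔP_B ≈ 1.27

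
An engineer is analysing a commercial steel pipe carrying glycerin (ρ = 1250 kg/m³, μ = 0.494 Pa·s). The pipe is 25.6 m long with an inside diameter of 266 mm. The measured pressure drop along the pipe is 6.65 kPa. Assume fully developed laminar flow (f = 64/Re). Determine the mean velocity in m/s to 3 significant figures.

V ≈ 1.16 m/s

For laminar flow, f = 64/Re with Re = ρVD/μ, so Darcy-Weisbach reduces to ΔP = 32μLV/D². Solving for V: V = ΔP·D²/(32μL) = 6650·(0.266)²/(32·0.494·25.6) = 1.163 m/s.
Check: Re = ρVD/μ = 1250·1.163·0.266/0.494 = 782.6 < 2300, so the laminar assumption holds.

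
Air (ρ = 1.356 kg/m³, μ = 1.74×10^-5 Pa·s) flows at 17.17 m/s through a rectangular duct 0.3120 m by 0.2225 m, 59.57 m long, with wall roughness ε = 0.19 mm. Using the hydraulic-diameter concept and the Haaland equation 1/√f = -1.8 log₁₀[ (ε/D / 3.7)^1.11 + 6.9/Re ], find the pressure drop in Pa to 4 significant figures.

Hydraulic diameter D_h = 4A/P = 4·(0.312·0.2225)/(2·(0.312+0.2225)) = 0.2777/1.069 = 0.2598 m.
Re = ρVD_h/μ = 1.356·17.17·0.2598/1.74e-05 = 3.476e+05.
ε/D_h = 0.00019/0.2598 = 0.000731; Haaland gives 1/√f = -1.8 log₁₀[7.74e-05+1.99e-05] = 7.222, so f = 0.01917.
ΔP = f(L/D_h)(ρV²/2) = 0.01917·59.57/0.2598·199.9 = 878.8 Pa.

ΔP ≈ 878.8 Pa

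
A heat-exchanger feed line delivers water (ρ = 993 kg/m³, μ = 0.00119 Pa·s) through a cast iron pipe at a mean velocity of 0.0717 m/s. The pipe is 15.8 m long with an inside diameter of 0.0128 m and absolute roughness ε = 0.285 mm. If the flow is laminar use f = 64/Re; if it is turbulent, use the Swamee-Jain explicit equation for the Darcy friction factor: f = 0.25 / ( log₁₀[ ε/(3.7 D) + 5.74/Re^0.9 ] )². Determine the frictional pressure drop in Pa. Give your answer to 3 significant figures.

Reynolds number Re = ρVD/μ = 993 · 0.0717 · 0.0128 / 0.00119 = 765.8.
Re < 2300 → laminar flow, so f = 64/Re = 64/765.8 = 0.08357 (the turbulent correlation is not needed).
Darcy-Weisbach: ΔP = f(L/D)(ρV²/2) = 0.08357·(15.8/0.0128)·(993·0.0717²/2) = 0.08357·1234·2.552 = 263.3 Pa.

ΔP ≈ 263 Pa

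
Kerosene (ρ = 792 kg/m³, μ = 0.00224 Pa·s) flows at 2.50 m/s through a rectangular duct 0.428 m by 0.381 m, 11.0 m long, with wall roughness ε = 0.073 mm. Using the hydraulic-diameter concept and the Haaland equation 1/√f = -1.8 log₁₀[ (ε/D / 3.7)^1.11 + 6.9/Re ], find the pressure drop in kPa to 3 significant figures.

ΔP ≈ 1.05 kPa

Hydraulic diameter D_h = 4A/P = 4·(0.428·0.381)/(2·(0.428+0.381)) = 0.6523/1.618 = 0.4031 m.
Re = ρVD_h/μ = 792·2.5·0.4031/0.00224 = 3.563e+05.
ε/D_h = 7.3e-05/0.4031 = 0.000181; Haaland gives 1/√f = -1.8 log₁₀[1.64e-05+1.94e-05] = 8.003, so f = 0.01561.
ΔP = f(L/D_h)(ρV²/2) = 0.01561·11/0.4031·2475 = 1054 Pa.
ΔP = 1.05 kPa.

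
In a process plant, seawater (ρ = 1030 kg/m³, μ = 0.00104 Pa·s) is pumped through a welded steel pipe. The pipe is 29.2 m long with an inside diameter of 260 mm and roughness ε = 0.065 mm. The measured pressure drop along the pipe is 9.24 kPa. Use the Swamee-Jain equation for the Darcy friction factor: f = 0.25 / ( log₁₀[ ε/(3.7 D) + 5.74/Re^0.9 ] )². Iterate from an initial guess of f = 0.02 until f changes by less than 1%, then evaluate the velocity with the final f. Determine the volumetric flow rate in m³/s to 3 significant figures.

Q ≈ 0.171 m³/s

Rearranging Darcy-Weisbach: V = √(2·ΔP·D/(f·L·ρ)). With ε/D = 6.5e-05/0.26 = 0.00025, iterate starting from f = 0.02:
  f = 0.02 → V = √(2·9240·0.26/(0.02·29.2·1030)) = 2.826 m/s; Re = ρVD/μ = 7.278e+05; f → 0.01556
  f = 0.01556 → V = 3.205 m/s; Re = 8.252e+05; f → 0.01544
Converged (Δf/f < 1%). With the final f = 0.01544: V = √(2·9240·0.26/(0.01544·29.2·1030)) = 3.216 m/s.
Q = V·A = 3.216·(π/4·0.26²) = 0.1708 m³/s = 0.171 m³/s.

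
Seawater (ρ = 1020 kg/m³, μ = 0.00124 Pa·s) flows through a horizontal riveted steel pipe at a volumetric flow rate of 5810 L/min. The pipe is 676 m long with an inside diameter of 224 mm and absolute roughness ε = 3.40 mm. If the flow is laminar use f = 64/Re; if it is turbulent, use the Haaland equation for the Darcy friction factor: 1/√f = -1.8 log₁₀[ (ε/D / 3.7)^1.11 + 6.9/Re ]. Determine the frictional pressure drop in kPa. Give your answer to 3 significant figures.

ΔP ≈ 409 kPa

Q = 5810 L/min = 5810/60000 = 0.09683 m³/s.
Cross-sectional area A = πD²/4 = π(0.224)²/4 = 0.03941 m²; mean velocity V = Q/A = 0.09683/0.03941 = 2.457 m/s.
Reynolds number Re = ρVD/μ = 1020 · 2.457 · 0.224 / 0.00124 = 4.528e+05.
Re > 4000 → turbulent. Relative roughness ε/D = 0.0034/0.224 = 0.0152. Haaland: 1/√f = -1.8 log₁₀[(0.0152/3.7)^1.11 + 6.9/4.528e+05] = -1.8 log₁₀[0.00224 + 1.52e-05] = 4.764, so f = 0.04406.
Darcy-Weisbach: ΔP = f(L/D)(ρV²/2) = 0.04406·(676/0.224)·(1020·2.457²/2) = 0.04406·3018·3079 = 4.095e+05 Pa.
ΔP = 4.095e+05 Pa = 409 kPa.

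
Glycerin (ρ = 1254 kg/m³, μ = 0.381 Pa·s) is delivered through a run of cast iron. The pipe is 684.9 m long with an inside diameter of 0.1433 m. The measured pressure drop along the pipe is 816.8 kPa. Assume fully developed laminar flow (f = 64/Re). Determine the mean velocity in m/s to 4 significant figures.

For laminar flow, f = 64/Re with Re = ρVD/μ, so Darcy-Weisbach reduces to ΔP = 32μLV/D². Solving for V: V = ΔP·D²/(32μL) = 8.168e+05·(0.1433)²/(32·0.381·684.9) = 2.009 m/s.
Check: Re = ρVD/μ = 1254·2.009·0.1433/0.381 = 947.4 < 2300, so the laminar assumption holds.

V ≈ 2.009 m/s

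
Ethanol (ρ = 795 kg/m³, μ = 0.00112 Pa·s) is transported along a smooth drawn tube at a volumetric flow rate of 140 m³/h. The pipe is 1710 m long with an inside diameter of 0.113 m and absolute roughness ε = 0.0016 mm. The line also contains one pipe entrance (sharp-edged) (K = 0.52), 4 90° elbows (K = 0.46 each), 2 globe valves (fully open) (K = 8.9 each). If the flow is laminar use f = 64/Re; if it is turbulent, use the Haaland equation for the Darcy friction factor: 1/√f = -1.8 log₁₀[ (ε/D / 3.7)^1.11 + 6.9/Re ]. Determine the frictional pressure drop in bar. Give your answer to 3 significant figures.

Q = 140 m³/h = 140/3600 = 0.03889 m³/s.
Cross-sectional area A = πD²/4 = π(0.113)²/4 = 0.01003 m²; mean velocity V = Q/A = 0.03889/0.01003 = 3.878 m/s.
Reynolds number Re = ρVD/μ = 795 · 3.878 · 0.113 / 0.00112 = 3.11e+05.
Re > 4000 → turbulent. Relative roughness ε/D = 1.6e-06/0.113 = 1.42e-05. Haaland: 1/√f = -1.8 log₁₀[(1.42e-05/3.7)^1.11 + 6.9/3.11e+05] = -1.8 log₁₀[9.7e-07 + 2.22e-05] = 8.344, so f = 0.01436.
Total minor-loss coefficient ΣK = 1·0.52 + 4·0.46 + 2·8.9 = 20.2.
ΔP = [f·L/D + ΣK]·(ρV²/2) = [0.01436·1710/0.113 + 20.2]·(795·3.878²/2) = [217.4 + 20.2]·5977 = 1.42e+06 Pa.
ΔP = 1.42e+06 Pa = 14.2 bar.

ΔP ≈ 14.2 bar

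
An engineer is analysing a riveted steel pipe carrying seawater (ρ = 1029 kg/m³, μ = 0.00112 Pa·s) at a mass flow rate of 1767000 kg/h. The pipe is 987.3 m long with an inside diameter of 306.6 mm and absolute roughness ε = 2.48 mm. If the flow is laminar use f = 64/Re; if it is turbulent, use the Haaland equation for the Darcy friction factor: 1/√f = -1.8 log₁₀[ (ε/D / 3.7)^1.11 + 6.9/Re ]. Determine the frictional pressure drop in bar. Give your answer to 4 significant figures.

ΔP ≈ 24.50 bar

ṁ = 1767000 kg/h = 1767000/3600 = 490.8 kg/s.
A = πD²/4 = π(0.3066)²/4 = 0.07383 m²; mean velocity V = ṁ/(ρA) = 490.8/(1029 · 0.07383) = 6.461 m/s.
Reynolds number Re = ρVD/μ = 1029 · 6.461 · 0.3066 / 0.00112 = 1.82e+06.
Re > 4000 → turbulent. Relative roughness ε/D = 0.00248/0.3066 = 0.00809. Haaland: 1/√f = -1.8 log₁₀[(0.00809/3.7)^1.11 + 6.9/1.82e+06] = -1.8 log₁₀[0.00111 + 3.79e-06] = 5.313, so f = 0.03543.
Darcy-Weisbach: ΔP = f(L/D)(ρV²/2) = 0.03543·(987.3/0.3066)·(1029·6.461²/2) = 0.03543·3220·2.148e+04 = 2.45e+06 Pa.
ΔP = 2.45e+06 Pa = 24.50 bar.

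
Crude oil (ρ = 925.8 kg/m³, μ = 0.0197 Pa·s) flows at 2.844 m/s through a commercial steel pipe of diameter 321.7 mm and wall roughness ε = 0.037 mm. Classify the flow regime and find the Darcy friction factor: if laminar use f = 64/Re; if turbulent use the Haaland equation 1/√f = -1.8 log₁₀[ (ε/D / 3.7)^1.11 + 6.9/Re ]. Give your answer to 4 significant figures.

f ≈ 0.02173

Re = ρVD/μ = 925.8·2.844·0.3217/0.0197 = 4.3e+04.
Re > 4000 → turbulent. ε/D = 3.7e-05/0.3217 = 0.000115; Haaland: 1/√f = -1.8 log₁₀[9.92e-06 + 0.00016] = 6.783, so f = 0.02173.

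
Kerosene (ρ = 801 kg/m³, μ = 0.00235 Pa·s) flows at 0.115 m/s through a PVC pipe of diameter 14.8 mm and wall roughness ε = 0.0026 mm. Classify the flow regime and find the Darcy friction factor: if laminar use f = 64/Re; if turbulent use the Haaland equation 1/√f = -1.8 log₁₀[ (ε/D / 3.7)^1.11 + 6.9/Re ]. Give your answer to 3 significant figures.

f ≈ 0.110

Re = ρVD/μ = 801·0.115·0.0148/0.00235 = 580.1.
Re < 2300 → laminar, so f = 64/Re = 0.1103 (roughness is irrelevant in laminar flow).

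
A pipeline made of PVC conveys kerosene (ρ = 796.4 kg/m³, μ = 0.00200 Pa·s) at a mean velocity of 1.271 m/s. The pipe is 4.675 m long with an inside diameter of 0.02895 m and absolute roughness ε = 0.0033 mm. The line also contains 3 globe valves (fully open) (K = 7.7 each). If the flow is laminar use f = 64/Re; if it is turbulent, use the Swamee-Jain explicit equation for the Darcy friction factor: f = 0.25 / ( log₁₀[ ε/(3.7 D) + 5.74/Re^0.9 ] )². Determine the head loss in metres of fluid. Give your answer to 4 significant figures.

h_f ≈ 2.277 m

Reynolds number Re = ρVD/μ = 796.4 · 1.271 · 0.02895 / 0.002 = 1.465e+04.
Re > 4000 → turbulent. Relative roughness ε/D = 3.3e-06/0.02895 = 0.000114. Swamee-Jain: f = 0.25/(log₁₀[0.000114/3.7 + 5.74/1.465e+04^0.9])² = 0.25/(log₁₀[3.08e-05 + 0.00102])² = 0.25/(-2.978)² = 0.0282.
Total minor-loss coefficient ΣK = 3·7.7 = 23.1.
ΔP = [f·L/D + ΣK]·(ρV²/2) = [0.0282·4.675/0.02895 + 23.1]·(796.4·1.271²/2) = [4.554 + 23.1]·643.3 = 1.779e+04 Pa.
Head loss h_f = ΔP/(ρg) = 1.779e+04/(796.4·9.81) = 2.277 m.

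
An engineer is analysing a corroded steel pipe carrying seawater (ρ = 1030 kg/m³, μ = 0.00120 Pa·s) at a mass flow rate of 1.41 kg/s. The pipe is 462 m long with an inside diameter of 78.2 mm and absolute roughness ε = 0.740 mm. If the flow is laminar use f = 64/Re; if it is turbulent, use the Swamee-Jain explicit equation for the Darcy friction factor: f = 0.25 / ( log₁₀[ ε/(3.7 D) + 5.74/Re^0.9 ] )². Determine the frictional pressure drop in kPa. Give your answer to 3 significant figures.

A = πD²/4 = π(0.0782)²/4 = 0.004803 m²; mean velocity V = ṁ/(ρA) = 1.41/(1030 · 0.004803) = 0.285 m/s.
Reynolds number Re = ρVD/μ = 1030 · 0.285 · 0.0782 / 0.0012 = 1.913e+04.
Re > 4000 → turbulent. Relative roughness ε/D = 0.00074/0.0782 = 0.00946. Swamee-Jain: f = 0.25/(log₁₀[0.00946/3.7 + 5.74/1.913e+04^0.9])² = 0.25/(log₁₀[0.00256 + 0.000804])² = 0.25/(-2.473)² = 0.04086.
Darcy-Weisbach: ΔP = f(L/D)(ρV²/2) = 0.04086·(462/0.0782)·(1030·0.285²/2) = 0.04086·5908·41.84 = 1.01e+04 Pa.
ΔP = 1.01e+04 Pa = 10.1 kPa.

ΔP ≈ 10.1 kPa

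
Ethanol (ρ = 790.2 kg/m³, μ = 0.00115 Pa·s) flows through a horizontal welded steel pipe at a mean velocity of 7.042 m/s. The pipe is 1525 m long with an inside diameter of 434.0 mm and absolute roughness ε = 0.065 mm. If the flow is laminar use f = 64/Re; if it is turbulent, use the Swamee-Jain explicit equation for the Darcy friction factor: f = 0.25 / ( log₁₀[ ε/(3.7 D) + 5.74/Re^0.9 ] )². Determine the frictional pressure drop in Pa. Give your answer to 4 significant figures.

ΔP ≈ 938500 Pa

Reynolds number Re = ρVD/μ = 790.2 · 7.042 · 0.434 / 0.00115 = 2.1e+06.
Re > 4000 → turbulent. Relative roughness ε/D = 6.5e-05/0.434 = 0.00015. Swamee-Jain: f = 0.25/(log₁₀[0.00015/3.7 + 5.74/2.1e+06^0.9])² = 0.25/(log₁₀[4.05e-05 + 1.17e-05])² = 0.25/(-4.282)² = 0.01363.
Darcy-Weisbach: ΔP = f(L/D)(ρV²/2) = 0.01363·(1525/0.434)·(790.2·7.042²/2) = 0.01363·3514·1.959e+04 = 9.385e+05 Pa.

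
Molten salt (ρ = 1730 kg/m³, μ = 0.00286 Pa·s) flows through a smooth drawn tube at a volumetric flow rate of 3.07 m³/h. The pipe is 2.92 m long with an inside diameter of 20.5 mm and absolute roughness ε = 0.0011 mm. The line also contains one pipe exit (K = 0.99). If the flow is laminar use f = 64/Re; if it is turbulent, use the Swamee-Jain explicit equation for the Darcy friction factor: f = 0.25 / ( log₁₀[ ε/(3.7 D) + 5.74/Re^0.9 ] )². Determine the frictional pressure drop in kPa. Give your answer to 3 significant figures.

ΔP ≈ 24.8 kPa

Q = 3.07 m³/h = 3.07/3600 = 0.0008528 m³/s.
Cross-sectional area A = πD²/4 = π(0.0205)²/4 = 0.0003301 m²; mean velocity V = Q/A = 0.0008528/0.0003301 = 2.584 m/s.
Reynolds number Re = ρVD/μ = 1730 · 2.584 · 0.0205 / 0.00286 = 3.204e+04.
Re > 4000 → turbulent. Relative roughness ε/D = 1.1e-06/0.0205 = 5.37e-05. Swamee-Jain: f = 0.25/(log₁₀[5.37e-05/3.7 + 5.74/3.204e+04^0.9])² = 0.25/(log₁₀[1.45e-05 + 0.000506])² = 0.25/(-3.284)² = 0.02318.
Total minor-loss coefficient ΣK = 1·0.99 = 0.99.
ΔP = [f·L/D + ΣK]·(ρV²/2) = [0.02318·2.92/0.0205 + 0.99]·(1730·2.584²/2) = [3.302 + 0.99]·5774 = 2.478e+04 Pa.
ΔP = 2.478e+04 Pa = 24.8 kPa.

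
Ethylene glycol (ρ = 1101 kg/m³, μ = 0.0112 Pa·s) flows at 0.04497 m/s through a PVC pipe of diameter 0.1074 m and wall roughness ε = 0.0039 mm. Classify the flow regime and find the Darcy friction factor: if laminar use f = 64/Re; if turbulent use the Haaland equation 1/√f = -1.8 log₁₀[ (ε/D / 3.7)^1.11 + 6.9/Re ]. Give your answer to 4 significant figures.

Re = ρVD/μ = 1101·0.04497·0.1074/0.0112 = 474.8.
Re < 2300 → laminar, so f = 64/Re = 0.1348 (roughness is irrelevant in laminar flow).

f ≈ 0.1348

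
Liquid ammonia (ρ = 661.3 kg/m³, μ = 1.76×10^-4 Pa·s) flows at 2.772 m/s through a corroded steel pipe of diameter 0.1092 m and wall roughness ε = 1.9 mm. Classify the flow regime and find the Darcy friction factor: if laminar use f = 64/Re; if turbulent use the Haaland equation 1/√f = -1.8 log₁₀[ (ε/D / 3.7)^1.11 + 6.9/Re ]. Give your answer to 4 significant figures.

Re = ρVD/μ = 661.3·2.772·0.1092/0.000176 = 1.137e+06.
Re > 4000 → turbulent. ε/D = 0.0019/0.1092 = 0.0174; Haaland: 1/√f = -1.8 log₁₀[0.00261 + 6.07e-06] = 4.649, so f = 0.04627.

f ≈ 0.04627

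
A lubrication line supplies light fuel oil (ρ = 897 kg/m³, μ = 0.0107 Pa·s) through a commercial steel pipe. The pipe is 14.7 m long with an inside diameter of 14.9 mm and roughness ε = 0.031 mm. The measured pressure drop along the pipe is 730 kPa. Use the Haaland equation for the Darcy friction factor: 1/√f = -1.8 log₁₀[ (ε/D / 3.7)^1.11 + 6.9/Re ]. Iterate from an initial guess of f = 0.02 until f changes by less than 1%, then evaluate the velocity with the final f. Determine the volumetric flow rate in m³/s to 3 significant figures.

Q ≈ 0.00120 m³/s

Rearranging Darcy-Weisbach: V = √(2·ΔP·D/(f·L·ρ)). With ε/D = 3.1e-05/0.0149 = 0.00208, iterate starting from f = 0.02:
  f = 0.02 → V = √(2·7.3e+05·0.0149/(0.02·14.7·897)) = 9.082 m/s; Re = ρVD/μ = 1.134e+04; f → 0.03279
  f = 0.03279 → V = 7.093 m/s; Re = 8860; f → 0.03455
  f = 0.03455 → V = 6.911 m/s; Re = 8632; f → 0.03475
Converged (Δf/f < 1%). With the final f = 0.03475: V = √(2·7.3e+05·0.0149/(0.03475·14.7·897)) = 6.891 m/s.
Q = V·A = 6.891·(π/4·0.0149²) = 0.001201 m³/s = 0.00120 m³/s.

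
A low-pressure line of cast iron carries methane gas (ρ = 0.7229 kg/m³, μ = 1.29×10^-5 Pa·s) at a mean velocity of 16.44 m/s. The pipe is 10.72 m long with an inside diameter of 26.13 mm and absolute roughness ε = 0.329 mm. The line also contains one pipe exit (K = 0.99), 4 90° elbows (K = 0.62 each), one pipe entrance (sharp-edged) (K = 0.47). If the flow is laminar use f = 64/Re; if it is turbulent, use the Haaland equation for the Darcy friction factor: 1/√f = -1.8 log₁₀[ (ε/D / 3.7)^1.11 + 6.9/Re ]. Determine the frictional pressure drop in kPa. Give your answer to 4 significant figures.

Reynolds number Re = ρVD/μ = 0.7229 · 16.44 · 0.02613 / 1.29e-05 = 2.407e+04.
Re > 4000 → turbulent. Relative roughness ε/D = 0.000329/0.02613 = 0.0126. Haaland: 1/√f = -1.8 log₁₀[(0.0126/3.7)^1.11 + 6.9/2.407e+04] = -1.8 log₁₀[0.00182 + 0.000287] = 4.817, so f = 0.0431.
Total minor-loss coefficient ΣK = 1·0.99 + 4·0.62 + 1·0.47 = 3.94.
ΔP = [f·L/D + ΣK]·(ρV²/2) = [0.0431·10.72/0.02613 + 3.94]·(0.7229·16.44²/2) = [17.68 + 3.94]·97.69 = 2112 Pa.
ΔP = 2112 Pa = 2.112 kPa.

ΔP ≈ 2.112 kPa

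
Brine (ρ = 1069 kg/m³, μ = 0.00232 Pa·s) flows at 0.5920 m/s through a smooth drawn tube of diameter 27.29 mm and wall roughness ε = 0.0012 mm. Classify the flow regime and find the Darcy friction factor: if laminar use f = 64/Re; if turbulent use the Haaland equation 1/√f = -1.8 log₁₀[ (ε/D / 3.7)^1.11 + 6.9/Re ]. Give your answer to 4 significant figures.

f ≈ 0.03359

Re = ρVD/μ = 1069·0.592·0.02729/0.00232 = 7444.
Re > 4000 → turbulent. ε/D = 1.2e-06/0.02729 = 4.4e-05; Haaland: 1/√f = -1.8 log₁₀[3.41e-06 + 0.000927] = 5.456, so f = 0.03359.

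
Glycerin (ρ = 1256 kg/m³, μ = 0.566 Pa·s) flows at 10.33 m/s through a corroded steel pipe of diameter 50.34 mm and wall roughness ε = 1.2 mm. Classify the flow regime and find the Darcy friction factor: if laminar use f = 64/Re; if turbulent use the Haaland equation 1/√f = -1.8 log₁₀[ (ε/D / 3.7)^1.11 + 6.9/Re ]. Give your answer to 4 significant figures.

Re = ρVD/μ = 1256·10.33·0.05034/0.566 = 1154.
Re < 2300 → laminar, so f = 64/Re = 0.05546 (roughness is irrelevant in laminar flow).

f ≈ 0.05546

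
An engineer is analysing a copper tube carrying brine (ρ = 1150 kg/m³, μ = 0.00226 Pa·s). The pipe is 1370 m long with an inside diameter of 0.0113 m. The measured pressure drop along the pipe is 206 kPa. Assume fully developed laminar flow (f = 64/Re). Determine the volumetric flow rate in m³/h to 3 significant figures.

For laminar flow, f = 64/Re with Re = ρVD/μ, so Darcy-Weisbach reduces to ΔP = 32μLV/D². Solving for V: V = ΔP·D²/(32μL) = 2.06e+05·(0.0113)²/(32·0.00226·1370) = 0.2655 m/s.
Check: Re = ρVD/μ = 1150·0.2655·0.0113/0.00226 = 1527 < 2300, so the laminar assumption holds.
Q = V·A = 0.2655·(π/4·0.0113²) = 2.663e-05 m³/s = 0.0959 m³/h.

Q ≈ 0.0959 m³/h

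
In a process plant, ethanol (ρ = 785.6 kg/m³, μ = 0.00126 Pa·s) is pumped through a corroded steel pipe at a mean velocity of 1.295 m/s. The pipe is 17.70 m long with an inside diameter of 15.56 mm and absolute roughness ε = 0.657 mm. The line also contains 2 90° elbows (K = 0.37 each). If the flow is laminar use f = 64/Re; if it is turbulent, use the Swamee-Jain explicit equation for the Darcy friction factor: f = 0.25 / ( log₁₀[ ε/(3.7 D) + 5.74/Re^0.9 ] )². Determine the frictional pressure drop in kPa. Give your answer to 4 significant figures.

ΔP ≈ 52.37 kPa

Reynolds number Re = ρVD/μ = 785.6 · 1.295 · 0.01556 / 0.00126 = 1.256e+04.
Re > 4000 → turbulent. Relative roughness ε/D = 0.000657/0.01556 = 0.0422. Swamee-Jain: f = 0.25/(log₁₀[0.0422/3.7 + 5.74/1.256e+04^0.9])² = 0.25/(log₁₀[0.0114 + 0.00117])² = 0.25/(-1.9)² = 0.06924.
Total minor-loss coefficient ΣK = 2·0.37 = 0.74.
ΔP = [f·L/D + ΣK]·(ρV²/2) = [0.06924·17.7/0.01556 + 0.74]·(785.6·1.295²/2) = [78.77 + 0.74]·658.7 = 5.237e+04 Pa.
ΔP = 5.237e+04 Pa = 52.37 kPa.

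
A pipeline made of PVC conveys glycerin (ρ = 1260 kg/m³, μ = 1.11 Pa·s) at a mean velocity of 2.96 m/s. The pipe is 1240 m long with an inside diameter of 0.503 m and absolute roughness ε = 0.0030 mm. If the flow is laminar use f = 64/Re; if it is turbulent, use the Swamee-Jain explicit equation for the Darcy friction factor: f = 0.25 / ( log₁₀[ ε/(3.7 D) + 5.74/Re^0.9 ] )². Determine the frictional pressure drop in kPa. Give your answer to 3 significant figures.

Reynolds number Re = ρVD/μ = 1260 · 2.96 · 0.503 / 1.11 = 1690.
Re < 2300 → laminar flow, so f = 64/Re = 64/1690 = 0.03787 (the turbulent correlation is not needed).
Darcy-Weisbach: ΔP = f(L/D)(ρV²/2) = 0.03787·(1240/0.503)·(1260·2.96²/2) = 0.03787·2465·5520 = 5.153e+05 Pa.
ΔP = 5.153e+05 Pa = 515 kPa.

ΔP ≈ 515 kPa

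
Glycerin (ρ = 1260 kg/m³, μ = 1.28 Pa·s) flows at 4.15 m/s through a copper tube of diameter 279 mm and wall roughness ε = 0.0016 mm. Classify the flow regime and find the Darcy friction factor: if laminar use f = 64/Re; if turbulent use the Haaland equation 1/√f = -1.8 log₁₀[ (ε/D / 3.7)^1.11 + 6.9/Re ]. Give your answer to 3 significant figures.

f ≈ 0.0562

Re = ρVD/μ = 1260·4.15·0.279/1.28 = 1140.
Re < 2300 → laminar, so f = 64/Re = 0.05615 (roughness is irrelevant in laminar flow).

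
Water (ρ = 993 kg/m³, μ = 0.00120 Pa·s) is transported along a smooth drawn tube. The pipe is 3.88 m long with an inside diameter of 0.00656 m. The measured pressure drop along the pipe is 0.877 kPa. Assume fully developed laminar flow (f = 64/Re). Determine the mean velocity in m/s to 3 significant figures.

For laminar flow, f = 64/Re with Re = ρVD/μ, so Darcy-Weisbach reduces to ΔP = 32μLV/D². Solving for V: V = ΔP·D²/(32μL) = 877·(0.00656)²/(32·0.0012·3.88) = 0.2533 m/s.
Check: Re = ρVD/μ = 993·0.2533·0.00656/0.0012 = 1375 < 2300, so the laminar assumption holds.

V ≈ 0.253 m/s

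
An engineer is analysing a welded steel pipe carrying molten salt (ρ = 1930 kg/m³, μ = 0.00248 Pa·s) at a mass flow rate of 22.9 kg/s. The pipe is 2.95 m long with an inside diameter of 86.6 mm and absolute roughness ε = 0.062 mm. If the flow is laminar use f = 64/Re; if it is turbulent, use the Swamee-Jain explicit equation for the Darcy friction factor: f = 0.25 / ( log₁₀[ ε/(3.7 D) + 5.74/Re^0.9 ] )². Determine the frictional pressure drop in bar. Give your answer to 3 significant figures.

ΔP ≈ 0.0275 bar

A = πD²/4 = π(0.0866)²/4 = 0.00589 m²; mean velocity V = ṁ/(ρA) = 22.9/(1930 · 0.00589) = 2.014 m/s.
Reynolds number Re = ρVD/μ = 1930 · 2.014 · 0.0866 / 0.00248 = 1.358e+05.
Re > 4000 → turbulent. Relative roughness ε/D = 6.2e-05/0.0866 = 0.000716. Swamee-Jain: f = 0.25/(log₁₀[0.000716/3.7 + 5.74/1.358e+05^0.9])² = 0.25/(log₁₀[0.000193 + 0.000138])² = 0.25/(-3.48)² = 0.02065.
Darcy-Weisbach: ΔP = f(L/D)(ρV²/2) = 0.02065·(2.95/0.0866)·(1930·2.014²/2) = 0.02065·34.06·3916 = 2754 Pa.
ΔP = 2754 Pa = 0.0275 bar.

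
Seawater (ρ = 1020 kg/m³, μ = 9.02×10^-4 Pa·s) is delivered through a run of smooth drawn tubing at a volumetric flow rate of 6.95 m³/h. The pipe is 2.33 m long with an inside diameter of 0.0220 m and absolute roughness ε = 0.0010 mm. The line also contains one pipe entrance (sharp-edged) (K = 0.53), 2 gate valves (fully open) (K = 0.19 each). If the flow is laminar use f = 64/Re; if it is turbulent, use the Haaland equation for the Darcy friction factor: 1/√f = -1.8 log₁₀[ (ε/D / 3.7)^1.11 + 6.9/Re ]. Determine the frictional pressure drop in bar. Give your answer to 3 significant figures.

ΔP ≈ 0.359 bar

Q = 6.95 m³/h = 6.95/3600 = 0.001931 m³/s.
Cross-sectional area A = πD²/4 = π(0.022)²/4 = 0.0003801 m²; mean velocity V = Q/A = 0.001931/0.0003801 = 5.079 m/s.
Reynolds number Re = ρVD/μ = 1020 · 5.079 · 0.022 / 0.000902 = 1.263e+05.
Re > 4000 → turbulent. Relative roughness ε/D = 1e-06/0.022 = 4.55e-05. Haaland: 1/√f = -1.8 log₁₀[(4.55e-05/3.7)^1.11 + 6.9/1.263e+05] = -1.8 log₁₀[3.54e-06 + 5.46e-05] = 7.624, so f = 0.01721.
Total minor-loss coefficient ΣK = 1·0.53 + 2·0.19 = 0.91.
ΔP = [f·L/D + ΣK]·(ρV²/2) = [0.01721·2.33/0.022 + 0.91]·(1020·5.079²/2) = [1.822 + 0.91]·1.315e+04 = 3.594e+04 Pa.
ΔP = 3.594e+04 Pa = 0.359 bar.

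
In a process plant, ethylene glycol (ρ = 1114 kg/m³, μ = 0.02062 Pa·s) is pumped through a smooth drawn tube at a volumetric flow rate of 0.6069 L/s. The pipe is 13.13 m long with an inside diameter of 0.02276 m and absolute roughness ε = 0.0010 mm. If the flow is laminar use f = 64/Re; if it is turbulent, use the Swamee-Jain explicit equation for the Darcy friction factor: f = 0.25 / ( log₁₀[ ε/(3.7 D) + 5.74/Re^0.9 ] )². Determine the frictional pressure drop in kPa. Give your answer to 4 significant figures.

Q = 0.6069 L/s = 0.6069/1000 = 0.0006069 m³/s.
Cross-sectional area A = πD²/4 = π(0.02276)²/4 = 0.0004069 m²; mean velocity V = Q/A = 0.0006069/0.0004069 = 1.492 m/s.
Reynolds number Re = ρVD/μ = 1114 · 1.492 · 0.02276 / 0.0206 = 1834.
Re < 2300 → laminar flow, so f = 64/Re = 64/1834 = 0.03489 (the turbulent correlation is not needed).
Darcy-Weisbach: ΔP = f(L/D)(ρV²/2) = 0.03489·(13.13/0.02276)·(1114·1.492²/2) = 0.03489·576.9·1239 = 2.495e+04 Pa.
ΔP = 2.495e+04 Pa = 24.95 kPa.

ΔP ≈ 24.95 kPa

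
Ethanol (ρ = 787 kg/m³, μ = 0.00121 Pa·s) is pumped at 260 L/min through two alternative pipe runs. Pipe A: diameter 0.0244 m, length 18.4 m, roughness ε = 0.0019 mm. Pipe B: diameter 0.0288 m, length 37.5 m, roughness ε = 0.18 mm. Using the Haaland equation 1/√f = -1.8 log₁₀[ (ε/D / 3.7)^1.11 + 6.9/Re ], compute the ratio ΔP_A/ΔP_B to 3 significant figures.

Pipe A: V = Q/A = 0.004333/0.0004676 = 9.267 m/s; Re = 1.471e+05; ε/D = 7.79e-05; Haaland → f = 0.01691; ΔP_A = f(L/D)(ρV²/2) = 4.308e+05 Pa.
Pipe B: V = Q/A = 0.004333/0.0006514 = 6.652 m/s; Re = 1.246e+05; ε/D = 0.00625; Haaland → f = 0.03319; ΔP_B = f(L/D)(ρV²/2) = 7.525e+05 Pa.
ΔP_A/ΔP_B = 4.308e+05/7.525e+05 = 0.573.

ΔP_A/ΔP_B ≈ 0.573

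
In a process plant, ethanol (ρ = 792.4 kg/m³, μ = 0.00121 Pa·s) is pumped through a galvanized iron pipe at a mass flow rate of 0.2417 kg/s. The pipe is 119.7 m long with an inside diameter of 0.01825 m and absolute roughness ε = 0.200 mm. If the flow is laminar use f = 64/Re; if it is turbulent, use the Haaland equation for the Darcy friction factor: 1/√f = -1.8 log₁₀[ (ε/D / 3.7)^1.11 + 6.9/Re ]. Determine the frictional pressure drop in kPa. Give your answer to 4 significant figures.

A = πD²/4 = π(0.01825)²/4 = 0.0002616 m²; mean velocity V = ṁ/(ρA) = 0.2417/(792.4 · 0.0002616) = 1.166 m/s.
Reynolds number Re = ρVD/μ = 792.4 · 1.166 · 0.01825 / 0.00121 = 1.394e+04.
Re > 4000 → turbulent. Relative roughness ε/D = 0.0002/0.01825 = 0.011. Haaland: 1/√f = -1.8 log₁₀[(0.011/3.7)^1.11 + 6.9/1.394e+04] = -1.8 log₁₀[0.00156 + 0.000495] = 4.836, so f = 0.04275.
Darcy-Weisbach: ΔP = f(L/D)(ρV²/2) = 0.04275·(119.7/0.01825)·(792.4·1.166²/2) = 0.04275·6559·538.7 = 1.511e+05 Pa.
ΔP = 1.511e+05 Pa = 151.1 kPa.

ΔP ≈ 151.1 kPa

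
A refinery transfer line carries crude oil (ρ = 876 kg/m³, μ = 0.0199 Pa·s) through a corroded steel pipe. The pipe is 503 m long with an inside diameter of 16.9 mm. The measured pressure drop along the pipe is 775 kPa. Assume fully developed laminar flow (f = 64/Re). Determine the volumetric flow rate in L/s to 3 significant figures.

Q ≈ 0.155 L/s

For laminar flow, f = 64/Re with Re = ρVD/μ, so Darcy-Weisbach reduces to ΔP = 32μLV/D². Solving for V: V = ΔP·D²/(32μL) = 7.75e+05·(0.0169)²/(32·0.0199·503) = 0.691 m/s.
Check: Re = ρVD/μ = 876·0.691·0.0169/0.0199 = 514.1 < 2300, so the laminar assumption holds.
Q = V·A = 0.691·(π/4·0.0169²) = 0.000155 m³/s = 0.155 L/s.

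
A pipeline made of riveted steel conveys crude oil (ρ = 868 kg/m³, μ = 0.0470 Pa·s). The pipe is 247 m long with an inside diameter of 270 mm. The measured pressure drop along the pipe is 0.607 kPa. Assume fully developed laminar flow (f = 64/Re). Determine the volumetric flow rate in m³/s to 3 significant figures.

For laminar flow, f = 64/Re with Re = ρVD/μ, so Darcy-Weisbach reduces to ΔP = 32μLV/D². Solving for V: V = ΔP·D²/(32μL) = 607·(0.27)²/(32·0.047·247) = 0.1191 m/s.
Check: Re = ρVD/μ = 868·0.1191·0.27/0.047 = 594 < 2300, so the laminar assumption holds.
Q = V·A = 0.1191·(π/4·0.27²) = 0.00682 m³/s = 0.00682 m³/s.

Q ≈ 0.00682 m³/s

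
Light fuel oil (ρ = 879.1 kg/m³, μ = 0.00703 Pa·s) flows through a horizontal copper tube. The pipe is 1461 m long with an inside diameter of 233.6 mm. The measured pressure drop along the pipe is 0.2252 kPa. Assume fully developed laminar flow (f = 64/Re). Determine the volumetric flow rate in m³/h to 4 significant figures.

Q ≈ 5.769 m³/h

For laminar flow, f = 64/Re with Re = ρVD/μ, so Darcy-Weisbach reduces to ΔP = 32μLV/D². Solving for V: V = ΔP·D²/(32μL) = 225.2·(0.2336)²/(32·0.00703·1461) = 0.03739 m/s.
Check: Re = ρVD/μ = 879.1·0.03739·0.2336/0.00703 = 1092 < 2300, so the laminar assumption holds.
Q = V·A = 0.03739·(π/4·0.2336²) = 0.001602 m³/s = 5.769 m³/h.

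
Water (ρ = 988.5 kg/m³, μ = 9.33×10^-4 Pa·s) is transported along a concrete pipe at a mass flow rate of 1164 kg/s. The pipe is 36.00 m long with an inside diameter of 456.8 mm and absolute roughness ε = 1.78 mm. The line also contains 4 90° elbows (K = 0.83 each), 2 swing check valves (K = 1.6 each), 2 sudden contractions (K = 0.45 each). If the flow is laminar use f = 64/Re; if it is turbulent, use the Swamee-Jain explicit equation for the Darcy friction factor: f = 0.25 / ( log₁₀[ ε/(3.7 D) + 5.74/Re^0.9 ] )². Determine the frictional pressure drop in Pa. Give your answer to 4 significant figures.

A = πD²/4 = π(0.4568)²/4 = 0.1639 m²; mean velocity V = ṁ/(ρA) = 1164/(988.5 · 0.1639) = 7.185 m/s.
Reynolds number Re = ρVD/μ = 988.5 · 7.185 · 0.4568 / 0.000933 = 3.477e+06.
Re > 4000 → turbulent. Relative roughness ε/D = 0.00178/0.4568 = 0.0039. Swamee-Jain: f = 0.25/(log₁₀[0.0039/3.7 + 5.74/3.477e+06^0.9])² = 0.25/(log₁₀[0.00105 + 7.44e-06])² = 0.25/(-2.974)² = 0.02826.
Total minor-loss coefficient ΣK = 4·0.83 + 2·1.6 + 2·0.45 = 7.42.
ΔP = [f·L/D + ΣK]·(ρV²/2) = [0.02826·36/0.4568 + 7.42]·(988.5·7.185²/2) = [2.227 + 7.42]·2.552e+04 = 2.462e+05 Pa.

ΔP ≈ 246200 Pa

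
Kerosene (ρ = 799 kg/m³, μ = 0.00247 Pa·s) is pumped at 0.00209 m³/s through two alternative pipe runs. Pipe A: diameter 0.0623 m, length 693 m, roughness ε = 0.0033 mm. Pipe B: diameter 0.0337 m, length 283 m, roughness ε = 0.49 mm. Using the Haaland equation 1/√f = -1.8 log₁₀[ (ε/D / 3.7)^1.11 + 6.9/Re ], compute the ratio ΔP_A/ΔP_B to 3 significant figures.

ΔP_A/ΔP_B ≈ 0.0715

Pipe A: V = Q/A = 0.00209/0.003048 = 0.6856 m/s; Re = 1.382e+04; ε/D = 5.3e-05; Haaland → f = 0.02838; ΔP_A = f(L/D)(ρV²/2) = 5.928e+04 Pa.
Pipe B: V = Q/A = 0.00209/0.000892 = 2.343 m/s; Re = 2.554e+04; ε/D = 0.0145; Haaland → f = 0.04501; ΔP_B = f(L/D)(ρV²/2) = 8.291e+05 Pa.
ΔP_A/ΔP_B = 5.928e+04/8.291e+05 = 0.0715.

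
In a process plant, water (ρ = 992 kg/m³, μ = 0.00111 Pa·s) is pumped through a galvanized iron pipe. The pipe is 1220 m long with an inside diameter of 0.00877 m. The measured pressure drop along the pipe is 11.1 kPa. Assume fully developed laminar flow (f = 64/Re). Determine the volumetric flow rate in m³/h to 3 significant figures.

For laminar flow, f = 64/Re with Re = ρVD/μ, so Darcy-Weisbach reduces to ΔP = 32μLV/D². Solving for V: V = ΔP·D²/(32μL) = 1.11e+04·(0.00877)²/(32·0.00111·1220) = 0.0197 m/s.
Check: Re = ρVD/μ = 992·0.0197·0.00877/0.00111 = 154.4 < 2300, so the laminar assumption holds.
Q = V·A = 0.0197·(π/4·0.00877²) = 1.19e-06 m³/s = 0.00428 m³/h.

Q ≈ 0.00428 m³/h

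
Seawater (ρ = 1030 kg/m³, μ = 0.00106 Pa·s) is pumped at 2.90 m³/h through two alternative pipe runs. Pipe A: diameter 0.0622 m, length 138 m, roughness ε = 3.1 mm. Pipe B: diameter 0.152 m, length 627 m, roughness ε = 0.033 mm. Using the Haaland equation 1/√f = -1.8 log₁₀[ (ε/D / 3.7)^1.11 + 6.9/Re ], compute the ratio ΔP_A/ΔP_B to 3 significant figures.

Pipe A: V = Q/A = 0.0008056/0.003039 = 0.2651 m/s; Re = 1.602e+04; ε/D = 0.0498; Haaland → f = 0.07311; ΔP_A = f(L/D)(ρV²/2) = 5871 Pa.
Pipe B: V = Q/A = 0.0008056/0.01815 = 0.04439 m/s; Re = 6557; ε/D = 0.000217; Haaland → f = 0.035; ΔP_B = f(L/D)(ρV²/2) = 146.5 Pa.
ΔP_A/ΔP_B = 5871/146.5 = 40.1.

ΔP_A/ΔP_B ≈ 40.1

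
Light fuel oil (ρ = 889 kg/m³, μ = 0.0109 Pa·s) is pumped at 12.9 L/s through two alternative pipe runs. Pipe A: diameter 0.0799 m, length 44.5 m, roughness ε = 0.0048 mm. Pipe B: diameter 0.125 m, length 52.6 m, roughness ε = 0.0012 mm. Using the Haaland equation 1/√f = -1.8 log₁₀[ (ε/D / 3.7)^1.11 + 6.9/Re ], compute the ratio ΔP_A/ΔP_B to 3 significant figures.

ΔP_A/ΔP_B ≈ 7.06

Pipe A: V = Q/A = 0.0129/0.005014 = 2.573 m/s; Re = 1.677e+04; ε/D = 6.01e-05; Haaland → f = 0.02701; ΔP_A = f(L/D)(ρV²/2) = 4.426e+04 Pa.
Pipe B: V = Q/A = 0.0129/0.01227 = 1.051 m/s; Re = 1.072e+04; ε/D = 9.6e-06; Haaland → f = 0.03032; ΔP_B = f(L/D)(ρV²/2) = 6266 Pa.
ΔP_A/ΔP_B = 4.426e+04/6266 = 7.06.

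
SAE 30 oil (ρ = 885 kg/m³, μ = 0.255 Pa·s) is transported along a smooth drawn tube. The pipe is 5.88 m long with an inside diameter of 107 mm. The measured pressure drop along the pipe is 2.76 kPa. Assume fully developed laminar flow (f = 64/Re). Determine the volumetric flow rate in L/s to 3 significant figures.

For laminar flow, f = 64/Re with Re = ρVD/μ, so Darcy-Weisbach reduces to ΔP = 32μLV/D². Solving for V: V = ΔP·D²/(32μL) = 2760·(0.107)²/(32·0.255·5.88) = 0.6586 m/s.
Check: Re = ρVD/μ = 885·0.6586·0.107/0.255 = 244.6 < 2300, so the laminar assumption holds.
Q = V·A = 0.6586·(π/4·0.107²) = 0.005922 m³/s = 5.92 L/s.

Q ≈ 5.92 L/s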